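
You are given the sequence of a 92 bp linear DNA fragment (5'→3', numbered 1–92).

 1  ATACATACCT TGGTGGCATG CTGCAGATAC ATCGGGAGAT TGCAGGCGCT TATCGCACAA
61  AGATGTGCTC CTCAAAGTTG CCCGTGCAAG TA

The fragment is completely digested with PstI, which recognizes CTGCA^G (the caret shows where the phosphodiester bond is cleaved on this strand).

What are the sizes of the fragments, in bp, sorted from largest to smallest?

67, 25 bp

The PstI site (CTGCAG) starts at position 21.
PstI cuts after base 5 of each site (before the last base), so after position 25.
Linear molecule, 1 cut → 2 fragments:
  1–25 → 25 bp
  26–92 → 67 bp
Sorted largest to smallest: 67, 25 bp.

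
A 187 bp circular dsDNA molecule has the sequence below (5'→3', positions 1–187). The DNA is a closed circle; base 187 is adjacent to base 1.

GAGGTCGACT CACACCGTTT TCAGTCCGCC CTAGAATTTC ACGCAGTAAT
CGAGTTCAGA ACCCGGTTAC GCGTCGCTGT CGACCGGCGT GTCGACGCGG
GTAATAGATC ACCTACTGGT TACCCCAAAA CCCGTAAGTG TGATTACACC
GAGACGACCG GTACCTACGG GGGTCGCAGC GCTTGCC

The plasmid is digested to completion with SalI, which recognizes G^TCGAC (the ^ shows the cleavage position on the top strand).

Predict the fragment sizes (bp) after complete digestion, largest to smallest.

100, 75, 12 bp

SalI sites (GTCGAC) start at positions 4, 79, 91.
SalI cuts after the first base of each site, so after positions 4, 79, 91.
Circular molecule, 3 cuts → 3 fragments:
  5–79 → 75 bp
  80–91 → 12 bp
  92–187 then 1–4 → 96 + 4 = 100 bp
Sorted largest to smallest: 100, 75, 12 bp.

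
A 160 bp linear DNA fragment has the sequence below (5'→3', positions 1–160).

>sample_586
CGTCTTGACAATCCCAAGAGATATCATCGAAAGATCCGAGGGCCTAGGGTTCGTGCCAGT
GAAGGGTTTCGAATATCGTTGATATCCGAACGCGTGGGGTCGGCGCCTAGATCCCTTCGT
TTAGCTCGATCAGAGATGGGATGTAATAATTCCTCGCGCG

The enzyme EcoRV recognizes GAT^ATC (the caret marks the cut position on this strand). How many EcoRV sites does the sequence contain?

2

GATATC occurs starting at positions 20, 81.
EcoRV cuts at 2 sites.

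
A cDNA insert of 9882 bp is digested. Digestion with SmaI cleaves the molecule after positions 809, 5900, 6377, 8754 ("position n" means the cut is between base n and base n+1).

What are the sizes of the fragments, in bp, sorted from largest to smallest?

5091, 2377, 1128, 809, 477 bp

Linear molecule, 4 cuts → 5 fragments:
  809 − 0 = 809 bp
  5900 − 809 = 5091 bp
  6377 − 5900 = 477 bp
  8754 − 6377 = 2377 bp
  9882 − 8754 = 1128 bp
Sorted largest to smallest: 5091, 2377, 1128, 809, 477 bp.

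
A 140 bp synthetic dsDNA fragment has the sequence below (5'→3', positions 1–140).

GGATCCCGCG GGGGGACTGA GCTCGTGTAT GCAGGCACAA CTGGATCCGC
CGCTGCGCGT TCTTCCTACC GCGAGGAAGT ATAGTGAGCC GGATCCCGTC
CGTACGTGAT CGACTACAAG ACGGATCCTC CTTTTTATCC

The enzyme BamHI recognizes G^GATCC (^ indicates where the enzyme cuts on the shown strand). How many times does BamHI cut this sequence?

4

GGATCC occurs starting at positions 1, 43, 91, 123.
BamHI cuts at 4 sites.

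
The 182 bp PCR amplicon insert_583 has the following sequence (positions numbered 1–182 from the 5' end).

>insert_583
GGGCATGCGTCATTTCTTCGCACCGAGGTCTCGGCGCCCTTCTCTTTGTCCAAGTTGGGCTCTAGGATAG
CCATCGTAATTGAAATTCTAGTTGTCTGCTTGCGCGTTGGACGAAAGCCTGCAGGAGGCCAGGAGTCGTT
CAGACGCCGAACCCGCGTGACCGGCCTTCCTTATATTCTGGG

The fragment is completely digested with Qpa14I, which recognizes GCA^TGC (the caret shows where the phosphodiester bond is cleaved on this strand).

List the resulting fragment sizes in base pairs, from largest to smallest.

177, 5 bp

The Qpa14I site (GCATGC) starts at position 3.
Qpa14I cuts after base 3 of each site, so after position 5.
Linear molecule, 1 cut → 2 fragments:
  1–5 → 5 bp
  6–182 → 177 bp
Sorted largest to smallest: 177, 5 bp.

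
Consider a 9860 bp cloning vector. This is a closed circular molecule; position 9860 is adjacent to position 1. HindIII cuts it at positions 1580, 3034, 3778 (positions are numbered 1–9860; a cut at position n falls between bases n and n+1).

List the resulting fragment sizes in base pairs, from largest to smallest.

7662, 1454, 744 bp

Circular molecule, 3 cuts → 3 fragments:
  3034 − 1580 = 1454 bp
  3778 − 3034 = 744 bp
  wrap: 9860 − 3778 + 1580 = 7662 bp
Sorted largest to smallest: 7662, 1454, 744 bp.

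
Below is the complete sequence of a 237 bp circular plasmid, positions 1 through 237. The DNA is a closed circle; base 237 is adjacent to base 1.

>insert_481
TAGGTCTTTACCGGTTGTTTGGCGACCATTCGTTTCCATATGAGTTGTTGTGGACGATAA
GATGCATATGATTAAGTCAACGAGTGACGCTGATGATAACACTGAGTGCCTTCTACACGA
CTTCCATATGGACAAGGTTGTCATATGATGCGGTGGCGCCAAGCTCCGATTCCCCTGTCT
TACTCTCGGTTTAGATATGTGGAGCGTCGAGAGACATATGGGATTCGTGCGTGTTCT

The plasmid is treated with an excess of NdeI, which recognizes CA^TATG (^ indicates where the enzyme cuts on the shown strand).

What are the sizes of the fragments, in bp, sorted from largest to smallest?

NdeI sites (CATATG) start at positions 37, 65, 125, 142, 215.
NdeI cuts after base 2 of each site, so after positions 38, 66, 126, 143, 216.
Circular molecule, 5 cuts → 5 fragments:
  39–66 → 28 bp
  67–126 → 60 bp
  127–143 → 17 bp
  144–216 → 73 bp
  217–237 then 1–38 → 21 + 38 = 59 bp
Sorted largest to smallest: 73, 60, 59, 28, 17 bp.

73, 60, 59, 28, 17 bp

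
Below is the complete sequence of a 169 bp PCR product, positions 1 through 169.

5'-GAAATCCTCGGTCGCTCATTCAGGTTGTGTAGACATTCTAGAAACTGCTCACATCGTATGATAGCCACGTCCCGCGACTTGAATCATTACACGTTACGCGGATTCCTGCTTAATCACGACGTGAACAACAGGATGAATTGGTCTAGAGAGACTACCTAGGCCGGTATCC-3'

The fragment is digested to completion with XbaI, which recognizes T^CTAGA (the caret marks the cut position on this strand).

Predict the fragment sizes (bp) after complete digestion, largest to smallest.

105, 37, 27 bp

XbaI sites (TCTAGA) start at positions 37, 142.
XbaI cuts after the first base of each site, so after positions 37, 142.
Linear molecule, 2 cuts → 3 fragments:
  1–37 → 37 bp
  38–142 → 105 bp
  143–169 → 27 bp
Sorted largest to smallest: 105, 37, 27 bp.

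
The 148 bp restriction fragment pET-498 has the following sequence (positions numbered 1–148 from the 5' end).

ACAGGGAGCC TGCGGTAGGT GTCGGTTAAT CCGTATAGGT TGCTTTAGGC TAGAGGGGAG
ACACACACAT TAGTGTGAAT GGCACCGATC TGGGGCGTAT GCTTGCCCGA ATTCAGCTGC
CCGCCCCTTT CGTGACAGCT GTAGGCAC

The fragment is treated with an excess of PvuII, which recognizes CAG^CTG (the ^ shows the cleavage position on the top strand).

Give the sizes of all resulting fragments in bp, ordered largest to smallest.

PvuII sites (CAGCTG) start at positions 114, 136.
PvuII cuts after base 3 of each site, so after positions 116, 138.
Linear molecule, 2 cuts → 3 fragments:
  1–116 → 116 bp
  117–138 → 22 bp
  139–148 → 10 bp
Sorted largest to smallest: 116, 22, 10 bp.

116, 22, 10 bp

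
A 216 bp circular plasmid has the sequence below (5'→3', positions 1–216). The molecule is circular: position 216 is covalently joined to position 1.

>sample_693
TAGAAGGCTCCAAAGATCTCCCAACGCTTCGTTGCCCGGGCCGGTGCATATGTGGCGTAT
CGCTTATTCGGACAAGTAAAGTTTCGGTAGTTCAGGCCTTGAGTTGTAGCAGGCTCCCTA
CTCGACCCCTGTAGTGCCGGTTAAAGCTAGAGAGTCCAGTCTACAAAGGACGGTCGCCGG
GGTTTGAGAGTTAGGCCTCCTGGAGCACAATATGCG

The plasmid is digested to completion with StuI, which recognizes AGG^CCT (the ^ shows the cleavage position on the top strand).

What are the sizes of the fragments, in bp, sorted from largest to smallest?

117, 99 bp

StuI sites (AGGCCT) start at positions 94, 193.
StuI cuts after base 3 of each site, so after positions 96, 195.
Circular molecule, 2 cuts → 2 fragments:
  97–195 → 99 bp
  196–216 then 1–96 → 21 + 96 = 117 bp
Sorted largest to smallest: 117, 99 bp.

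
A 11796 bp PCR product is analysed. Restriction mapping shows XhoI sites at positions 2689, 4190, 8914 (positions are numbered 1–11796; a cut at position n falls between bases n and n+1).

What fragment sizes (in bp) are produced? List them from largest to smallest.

Linear molecule, 3 cuts → 4 fragments:
  2689 − 0 = 2689 bp
  4190 − 2689 = 1501 bp
  8914 − 4190 = 4724 bp
  11796 − 8914 = 2882 bp
Sorted largest to smallest: 4724, 2882, 2689, 1501 bp.

4724, 2882, 2689, 1501 bp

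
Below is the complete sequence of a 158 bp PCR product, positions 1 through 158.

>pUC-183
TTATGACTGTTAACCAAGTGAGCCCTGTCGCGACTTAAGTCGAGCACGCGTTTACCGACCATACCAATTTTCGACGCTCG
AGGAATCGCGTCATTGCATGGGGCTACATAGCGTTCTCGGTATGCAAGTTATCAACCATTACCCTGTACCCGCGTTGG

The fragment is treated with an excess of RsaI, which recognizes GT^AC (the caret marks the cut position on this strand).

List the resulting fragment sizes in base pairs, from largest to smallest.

147, 11 bp

The RsaI site (GTAC) starts at position 146.
RsaI cuts after base 2 of each site, so after position 147.
Linear molecule, 1 cut → 2 fragments:
  1–147 → 147 bp
  148–158 → 11 bp
Sorted largest to smallest: 147, 11 bp.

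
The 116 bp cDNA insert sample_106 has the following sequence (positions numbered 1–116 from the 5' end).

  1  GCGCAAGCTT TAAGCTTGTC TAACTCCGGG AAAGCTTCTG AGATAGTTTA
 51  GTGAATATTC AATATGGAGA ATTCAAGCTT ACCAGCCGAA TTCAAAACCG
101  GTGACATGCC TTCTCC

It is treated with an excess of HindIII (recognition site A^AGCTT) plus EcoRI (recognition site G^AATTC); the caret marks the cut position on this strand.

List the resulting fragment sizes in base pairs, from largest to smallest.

37, 28, 20, 13, 7, 6, 5 bp

HindIII sites (AAGCTT) start at positions 5, 12, 32, 75.
HindIII cuts after the first base of each site, so after positions 5, 12, 32, 75.
EcoRI sites (GAATTC) start at positions 69, 88.
EcoRI cuts after the first base of each site, so after positions 69, 88.
Combined cut positions: 5, 12, 32, 69, 75, 88.
Linear molecule, 6 cuts → 7 fragments:
  1–5 → 5 bp
  6–12 → 7 bp
  13–32 → 20 bp
  33–69 → 37 bp
  70–75 → 6 bp
  76–88 → 13 bp
  89–116 → 28 bp
Sorted largest to smallest: 37, 28, 20, 13, 7, 6, 5 bp.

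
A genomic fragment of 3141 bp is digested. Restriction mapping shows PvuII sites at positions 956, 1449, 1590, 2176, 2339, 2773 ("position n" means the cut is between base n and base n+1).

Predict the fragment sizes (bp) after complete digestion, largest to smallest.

956, 586, 493, 434, 368, 163, 141 bp

Linear molecule, 6 cuts → 7 fragments:
  956 − 0 = 956 bp
  1449 − 956 = 493 bp
  1590 − 1449 = 141 bp
  2176 − 1590 = 586 bp
  2339 − 2176 = 163 bp
  2773 − 2339 = 434 bp
  3141 − 2773 = 368 bp
Sorted largest to smallest: 956, 586, 493, 434, 368, 163, 141 bp.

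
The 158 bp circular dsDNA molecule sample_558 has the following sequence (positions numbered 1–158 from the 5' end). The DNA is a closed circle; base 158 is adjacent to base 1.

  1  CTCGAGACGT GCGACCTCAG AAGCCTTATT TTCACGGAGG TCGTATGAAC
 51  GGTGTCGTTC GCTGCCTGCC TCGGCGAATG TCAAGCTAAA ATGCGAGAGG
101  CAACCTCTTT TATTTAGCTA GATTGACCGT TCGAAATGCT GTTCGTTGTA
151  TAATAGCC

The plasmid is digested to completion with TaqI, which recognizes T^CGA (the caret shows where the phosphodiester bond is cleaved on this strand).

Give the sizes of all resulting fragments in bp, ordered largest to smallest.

129, 29 bp

TaqI sites (TCGA) start at positions 2, 131.
TaqI cuts after the first base of each site, so after positions 2, 131.
Circular molecule, 2 cuts → 2 fragments:
  3–131 → 129 bp
  132–158 then 1–2 → 27 + 2 = 29 bp
Sorted largest to smallest: 129, 29 bp.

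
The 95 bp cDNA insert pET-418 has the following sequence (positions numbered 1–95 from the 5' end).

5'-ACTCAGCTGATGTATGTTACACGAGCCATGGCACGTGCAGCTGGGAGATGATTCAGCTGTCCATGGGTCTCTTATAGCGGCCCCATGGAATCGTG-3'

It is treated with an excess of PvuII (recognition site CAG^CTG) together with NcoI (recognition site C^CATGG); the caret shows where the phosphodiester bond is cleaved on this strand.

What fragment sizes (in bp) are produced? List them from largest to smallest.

22, 20, 16, 14, 12, 6, 5 bp

PvuII sites (CAGCTG) start at positions 4, 38, 54.
PvuII cuts after base 3 of each site, so after positions 6, 40, 56.
NcoI sites (CCATGG) start at positions 26, 61, 83.
NcoI cuts after the first base of each site, so after positions 26, 61, 83.
Combined cut positions: 6, 26, 40, 56, 61, 83.
Linear molecule, 6 cuts → 7 fragments:
  1–6 → 6 bp
  7–26 → 20 bp
  27–40 → 14 bp
  41–56 → 16 bp
  57–61 → 5 bp
  62–83 → 22 bp
  84–95 → 12 bp
Sorted largest to smallest: 22, 20, 16, 14, 12, 6, 5 bp.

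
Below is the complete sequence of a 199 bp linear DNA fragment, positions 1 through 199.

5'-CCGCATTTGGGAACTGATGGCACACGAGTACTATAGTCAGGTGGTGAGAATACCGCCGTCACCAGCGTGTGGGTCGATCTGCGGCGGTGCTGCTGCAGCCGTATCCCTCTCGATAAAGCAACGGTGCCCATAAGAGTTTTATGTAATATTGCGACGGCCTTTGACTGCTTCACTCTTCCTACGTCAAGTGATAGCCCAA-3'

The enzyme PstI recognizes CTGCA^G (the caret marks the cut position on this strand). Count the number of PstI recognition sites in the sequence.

1

CTGCAG occurs starting at position 93.
PstI cuts at 1 site.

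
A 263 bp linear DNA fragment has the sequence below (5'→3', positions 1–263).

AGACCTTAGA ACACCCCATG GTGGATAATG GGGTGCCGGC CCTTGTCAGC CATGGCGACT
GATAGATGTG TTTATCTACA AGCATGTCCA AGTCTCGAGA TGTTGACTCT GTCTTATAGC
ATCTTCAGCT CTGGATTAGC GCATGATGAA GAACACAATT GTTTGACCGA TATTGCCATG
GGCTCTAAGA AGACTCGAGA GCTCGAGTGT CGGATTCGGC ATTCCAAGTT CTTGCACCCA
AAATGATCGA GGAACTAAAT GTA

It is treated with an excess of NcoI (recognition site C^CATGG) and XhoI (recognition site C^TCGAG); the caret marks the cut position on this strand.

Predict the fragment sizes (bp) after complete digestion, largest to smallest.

82, 61, 44, 34, 18, 16, 8 bp

NcoI sites (CCATGG) start at positions 16, 50, 176.
NcoI cuts after the first base of each site, so after positions 16, 50, 176.
XhoI sites (CTCGAG) start at positions 94, 194, 202.
XhoI cuts after the first base of each site, so after positions 94, 194, 202.
Combined cut positions: 16, 50, 94, 176, 194, 202.
Linear molecule, 6 cuts → 7 fragments:
  1–16 → 16 bp
  17–50 → 34 bp
  51–94 → 44 bp
  95–176 → 82 bp
  177–194 → 18 bp
  195–202 → 8 bp
  203–263 → 61 bp
Sorted largest to smallest: 82, 61, 44, 34, 18, 16, 8 bp.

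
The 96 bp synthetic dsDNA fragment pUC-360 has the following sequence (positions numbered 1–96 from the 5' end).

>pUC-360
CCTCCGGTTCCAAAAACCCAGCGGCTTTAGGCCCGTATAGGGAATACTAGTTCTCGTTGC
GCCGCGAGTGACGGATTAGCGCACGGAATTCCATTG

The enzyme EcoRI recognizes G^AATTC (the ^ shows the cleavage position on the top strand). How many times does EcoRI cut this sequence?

GAATTC occurs starting at position 86.
EcoRI cuts at 1 site.

1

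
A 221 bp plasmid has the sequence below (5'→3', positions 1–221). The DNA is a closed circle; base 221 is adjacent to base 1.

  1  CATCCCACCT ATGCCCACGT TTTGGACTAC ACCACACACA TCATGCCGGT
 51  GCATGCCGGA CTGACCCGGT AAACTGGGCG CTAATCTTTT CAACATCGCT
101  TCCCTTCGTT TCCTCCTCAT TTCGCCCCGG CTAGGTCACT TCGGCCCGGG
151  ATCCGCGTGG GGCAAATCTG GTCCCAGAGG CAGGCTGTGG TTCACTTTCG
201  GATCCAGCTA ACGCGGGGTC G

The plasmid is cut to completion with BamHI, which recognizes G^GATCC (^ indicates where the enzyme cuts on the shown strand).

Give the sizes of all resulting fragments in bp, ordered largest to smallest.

BamHI sites (GGATCC) start at positions 149, 200.
BamHI cuts after the first base of each site, so after positions 149, 200.
Circular molecule, 2 cuts → 2 fragments:
  150–200 → 51 bp
  201–221 then 1–149 → 21 + 149 = 170 bp
Sorted largest to smallest: 170, 51 bp.

170, 51 bp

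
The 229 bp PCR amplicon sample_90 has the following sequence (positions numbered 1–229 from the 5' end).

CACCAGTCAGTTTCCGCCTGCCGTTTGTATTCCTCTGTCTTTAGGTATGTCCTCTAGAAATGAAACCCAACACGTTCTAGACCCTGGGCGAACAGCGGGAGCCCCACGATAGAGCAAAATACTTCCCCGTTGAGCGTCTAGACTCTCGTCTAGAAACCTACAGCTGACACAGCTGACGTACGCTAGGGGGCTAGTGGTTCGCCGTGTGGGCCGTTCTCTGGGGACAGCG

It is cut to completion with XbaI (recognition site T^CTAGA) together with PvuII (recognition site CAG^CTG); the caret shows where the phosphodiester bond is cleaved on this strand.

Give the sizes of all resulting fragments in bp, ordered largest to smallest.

XbaI sites (TCTAGA) start at positions 53, 76, 137, 149.
XbaI cuts after the first base of each site, so after positions 53, 76, 137, 149.
PvuII sites (CAGCTG) start at positions 161, 170.
PvuII cuts after base 3 of each site, so after positions 163, 172.
Combined cut positions: 53, 76, 137, 149, 163, 172.
Linear molecule, 6 cuts → 7 fragments:
  1–53 → 53 bp
  54–76 → 23 bp
  77–137 → 61 bp
  138–149 → 12 bp
  150–163 → 14 bp
  164–172 → 9 bp
  173–229 → 57 bp
Sorted largest to smallest: 61, 57, 53, 23, 14, 12, 9 bp.

61, 57, 53, 23, 14, 12, 9 bp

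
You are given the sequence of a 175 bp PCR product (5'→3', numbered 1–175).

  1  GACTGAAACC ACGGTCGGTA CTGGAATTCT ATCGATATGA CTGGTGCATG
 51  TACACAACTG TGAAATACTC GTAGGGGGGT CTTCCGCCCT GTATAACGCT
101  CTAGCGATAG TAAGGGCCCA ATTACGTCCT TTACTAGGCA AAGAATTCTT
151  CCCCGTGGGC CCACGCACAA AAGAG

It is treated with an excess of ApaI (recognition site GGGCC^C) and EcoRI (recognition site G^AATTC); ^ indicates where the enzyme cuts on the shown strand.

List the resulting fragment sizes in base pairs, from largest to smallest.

ApaI sites (GGGCCC) start at positions 114, 157.
ApaI cuts after base 5 of each site (before the last base), so after positions 118, 161.
EcoRI sites (GAATTC) start at positions 24, 143.
EcoRI cuts after the first base of each site, so after positions 24, 143.
Combined cut positions: 24, 118, 143, 161.
Linear molecule, 4 cuts → 5 fragments:
  1–24 → 24 bp
  25–118 → 94 bp
  119–143 → 25 bp
  144–161 → 18 bp
  162–175 → 14 bp
Sorted largest to smallest: 94, 25, 24, 18, 14 bp.

94, 25, 24, 18, 14 bp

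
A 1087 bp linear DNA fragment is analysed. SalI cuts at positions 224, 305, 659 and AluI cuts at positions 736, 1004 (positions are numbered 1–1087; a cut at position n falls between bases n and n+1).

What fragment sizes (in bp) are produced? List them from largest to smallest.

354, 268, 224, 83, 81, 77 bp

Combined cut positions (sorted): 224, 305, 659, 736, 1004.
Linear molecule, 5 cuts → 6 fragments:
  224 − 0 = 224 bp
  305 − 224 = 81 bp
  659 − 305 = 354 bp
  736 − 659 = 77 bp
  1004 − 736 = 268 bp
  1087 − 1004 = 83 bp
Sorted largest to smallest: 354, 268, 224, 83, 81, 77 bp.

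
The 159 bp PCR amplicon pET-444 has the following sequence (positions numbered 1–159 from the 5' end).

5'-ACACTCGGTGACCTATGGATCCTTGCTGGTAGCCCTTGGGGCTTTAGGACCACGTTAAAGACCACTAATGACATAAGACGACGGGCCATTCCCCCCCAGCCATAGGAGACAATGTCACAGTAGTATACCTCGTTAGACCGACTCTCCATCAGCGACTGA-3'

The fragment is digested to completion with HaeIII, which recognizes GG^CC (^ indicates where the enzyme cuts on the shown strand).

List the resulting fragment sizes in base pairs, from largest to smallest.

85, 74 bp

The HaeIII site (GGCC) starts at position 84.
HaeIII cuts after base 2 of each site, so after position 85.
Linear molecule, 1 cut → 2 fragments:
  1–85 → 85 bp
  86–159 → 74 bp
Sorted largest to smallest: 85, 74 bp.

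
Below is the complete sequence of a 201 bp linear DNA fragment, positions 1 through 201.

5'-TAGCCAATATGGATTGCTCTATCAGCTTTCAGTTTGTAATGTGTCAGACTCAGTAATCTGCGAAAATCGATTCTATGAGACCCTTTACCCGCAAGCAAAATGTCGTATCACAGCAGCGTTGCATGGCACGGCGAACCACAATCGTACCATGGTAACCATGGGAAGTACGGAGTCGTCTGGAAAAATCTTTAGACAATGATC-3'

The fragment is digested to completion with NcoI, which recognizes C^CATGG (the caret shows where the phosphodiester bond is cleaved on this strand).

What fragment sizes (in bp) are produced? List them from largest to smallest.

147, 45, 9 bp

NcoI sites (CCATGG) start at positions 147, 156.
NcoI cuts after the first base of each site, so after positions 147, 156.
Linear molecule, 2 cuts → 3 fragments:
  1–147 → 147 bp
  148–156 → 9 bp
  157–201 → 45 bp
Sorted largest to smallest: 147, 45, 9 bp.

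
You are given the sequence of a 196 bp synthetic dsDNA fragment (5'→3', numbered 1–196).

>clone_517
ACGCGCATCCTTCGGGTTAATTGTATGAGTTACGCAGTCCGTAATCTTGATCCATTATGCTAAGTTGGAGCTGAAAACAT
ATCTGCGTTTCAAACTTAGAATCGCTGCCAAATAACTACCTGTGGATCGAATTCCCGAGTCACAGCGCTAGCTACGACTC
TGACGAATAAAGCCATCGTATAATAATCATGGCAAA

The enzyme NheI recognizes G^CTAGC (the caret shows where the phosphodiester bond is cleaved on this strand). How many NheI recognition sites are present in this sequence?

GCTAGC occurs starting at position 147.
NheI cuts at 1 site.

1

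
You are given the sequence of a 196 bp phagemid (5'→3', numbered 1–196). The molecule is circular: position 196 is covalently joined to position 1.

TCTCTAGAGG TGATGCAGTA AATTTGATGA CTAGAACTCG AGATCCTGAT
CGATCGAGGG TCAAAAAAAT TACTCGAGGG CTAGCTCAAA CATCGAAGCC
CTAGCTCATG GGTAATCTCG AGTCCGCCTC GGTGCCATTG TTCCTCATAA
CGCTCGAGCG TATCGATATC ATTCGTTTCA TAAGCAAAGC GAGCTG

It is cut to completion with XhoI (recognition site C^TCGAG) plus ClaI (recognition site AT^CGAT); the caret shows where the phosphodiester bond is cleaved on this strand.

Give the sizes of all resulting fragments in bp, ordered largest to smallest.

70, 44, 36, 23, 13, 10 bp

XhoI sites (CTCGAG) start at positions 37, 73, 117, 153.
XhoI cuts after the first base of each site, so after positions 37, 73, 117, 153.
ClaI sites (ATCGAT) start at positions 49, 162.
ClaI cuts after base 2 of each site, so after positions 50, 163.
Combined cut positions: 37, 50, 73, 117, 153, 163.
Circular molecule, 6 cuts → 6 fragments:
  38–50 → 13 bp
  51–73 → 23 bp
  74–117 → 44 bp
  118–153 → 36 bp
  154–163 → 10 bp
  164–196 then 1–37 → 33 + 37 = 70 bp
Sorted largest to smallest: 70, 44, 36, 23, 13, 10 bp.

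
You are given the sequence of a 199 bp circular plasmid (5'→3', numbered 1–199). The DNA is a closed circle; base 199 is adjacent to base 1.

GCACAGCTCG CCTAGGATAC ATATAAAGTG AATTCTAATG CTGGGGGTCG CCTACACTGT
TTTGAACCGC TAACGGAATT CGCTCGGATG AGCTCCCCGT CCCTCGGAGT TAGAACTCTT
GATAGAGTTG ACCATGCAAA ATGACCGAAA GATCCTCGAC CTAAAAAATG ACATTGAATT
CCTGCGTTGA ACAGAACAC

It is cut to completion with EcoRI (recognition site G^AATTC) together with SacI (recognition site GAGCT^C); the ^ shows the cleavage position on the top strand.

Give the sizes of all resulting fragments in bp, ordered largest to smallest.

82, 53, 46, 18 bp

EcoRI sites (GAATTC) start at positions 30, 76, 176.
EcoRI cuts after the first base of each site, so after positions 30, 76, 176.
The SacI site (GAGCTC) starts at position 90.
SacI cuts after base 5 of each site (before the last base), so after position 94.
Combined cut positions: 30, 76, 94, 176.
Circular molecule, 4 cuts → 4 fragments:
  31–76 → 46 bp
  77–94 → 18 bp
  95–176 → 82 bp
  177–199 then 1–30 → 23 + 30 = 53 bp
Sorted largest to smallest: 82, 53, 46, 18 bp.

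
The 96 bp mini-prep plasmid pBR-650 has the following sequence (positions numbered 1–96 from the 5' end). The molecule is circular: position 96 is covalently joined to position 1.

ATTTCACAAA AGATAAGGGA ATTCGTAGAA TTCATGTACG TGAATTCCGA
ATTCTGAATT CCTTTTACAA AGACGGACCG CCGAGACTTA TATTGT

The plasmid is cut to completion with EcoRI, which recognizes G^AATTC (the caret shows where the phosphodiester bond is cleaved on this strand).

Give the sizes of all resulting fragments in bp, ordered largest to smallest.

EcoRI sites (GAATTC) start at positions 19, 28, 42, 49, 56.
EcoRI cuts after the first base of each site, so after positions 19, 28, 42, 49, 56.
Circular molecule, 5 cuts → 5 fragments:
  20–28 → 9 bp
  29–42 → 14 bp
  43–49 → 7 bp
  50–56 → 7 bp
  57–96 then 1–19 → 40 + 19 = 59 bp
Sorted largest to smallest: 59, 14, 9, 7, 7 bp.

59, 14, 9, 7, 7 bp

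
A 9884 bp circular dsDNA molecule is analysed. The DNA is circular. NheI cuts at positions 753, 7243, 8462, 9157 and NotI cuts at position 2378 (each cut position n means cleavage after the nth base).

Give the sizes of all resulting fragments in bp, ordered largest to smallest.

Combined cut positions (sorted): 753, 2378, 7243, 8462, 9157.
Circular molecule, 5 cuts → 5 fragments:
  2378 − 753 = 1625 bp
  7243 − 2378 = 4865 bp
  8462 − 7243 = 1219 bp
  9157 − 8462 = 695 bp
  wrap: 9884 − 9157 + 753 = 1480 bp
Sorted largest to smallest: 4865, 1625, 1480, 1219, 695 bp.

4865, 1625, 1480, 1219, 695 bp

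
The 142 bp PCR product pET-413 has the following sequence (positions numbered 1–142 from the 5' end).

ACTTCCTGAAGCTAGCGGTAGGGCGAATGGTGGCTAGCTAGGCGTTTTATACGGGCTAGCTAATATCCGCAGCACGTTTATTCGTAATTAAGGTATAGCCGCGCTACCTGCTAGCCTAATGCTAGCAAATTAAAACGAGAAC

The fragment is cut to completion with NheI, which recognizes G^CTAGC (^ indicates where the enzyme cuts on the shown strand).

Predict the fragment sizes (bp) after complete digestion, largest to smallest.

55, 22, 22, 21, 11, 11 bp

NheI sites (GCTAGC) start at positions 11, 33, 55, 110, 121.
NheI cuts after the first base of each site, so after positions 11, 33, 55, 110, 121.
Linear molecule, 5 cuts → 6 fragments:
  1–11 → 11 bp
  12–33 → 22 bp
  34–55 → 22 bp
  56–110 → 55 bp
  111–121 → 11 bp
  122–142 → 21 bp
Sorted largest to smallest: 55, 22, 22, 21, 11, 11 bp.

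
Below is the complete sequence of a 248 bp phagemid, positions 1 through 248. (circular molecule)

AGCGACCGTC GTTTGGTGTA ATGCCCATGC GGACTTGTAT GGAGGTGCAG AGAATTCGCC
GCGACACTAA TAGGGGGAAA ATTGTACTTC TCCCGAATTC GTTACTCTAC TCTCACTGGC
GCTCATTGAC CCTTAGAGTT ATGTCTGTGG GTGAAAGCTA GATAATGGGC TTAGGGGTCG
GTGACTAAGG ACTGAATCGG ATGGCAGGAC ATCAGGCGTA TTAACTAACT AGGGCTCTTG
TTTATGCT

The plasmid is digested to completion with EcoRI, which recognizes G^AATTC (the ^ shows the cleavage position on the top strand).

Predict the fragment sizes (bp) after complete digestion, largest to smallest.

205, 43 bp

EcoRI sites (GAATTC) start at positions 52, 95.
EcoRI cuts after the first base of each site, so after positions 52, 95.
Circular molecule, 2 cuts → 2 fragments:
  53–95 → 43 bp
  96–248 then 1–52 → 153 + 52 = 205 bp
Sorted largest to smallest: 205, 43 bp.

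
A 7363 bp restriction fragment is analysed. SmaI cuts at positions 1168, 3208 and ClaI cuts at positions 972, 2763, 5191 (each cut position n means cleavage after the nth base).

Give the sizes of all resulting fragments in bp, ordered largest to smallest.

2172, 1983, 1595, 972, 445, 196 bp

Combined cut positions (sorted): 972, 1168, 2763, 3208, 5191.
Linear molecule, 5 cuts → 6 fragments:
  972 − 0 = 972 bp
  1168 − 972 = 196 bp
  2763 − 1168 = 1595 bp
  3208 − 2763 = 445 bp
  5191 − 3208 = 1983 bp
  7363 − 5191 = 2172 bp
Sorted largest to smallest: 2172, 1983, 1595, 972, 445, 196 bp.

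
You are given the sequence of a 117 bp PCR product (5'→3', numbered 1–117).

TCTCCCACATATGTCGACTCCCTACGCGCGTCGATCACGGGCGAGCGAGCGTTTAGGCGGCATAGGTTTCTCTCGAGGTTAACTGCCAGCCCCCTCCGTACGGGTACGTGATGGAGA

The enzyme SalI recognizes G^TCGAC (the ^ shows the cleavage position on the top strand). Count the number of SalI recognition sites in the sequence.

GTCGAC occurs starting at position 13.
SalI cuts at 1 site.

1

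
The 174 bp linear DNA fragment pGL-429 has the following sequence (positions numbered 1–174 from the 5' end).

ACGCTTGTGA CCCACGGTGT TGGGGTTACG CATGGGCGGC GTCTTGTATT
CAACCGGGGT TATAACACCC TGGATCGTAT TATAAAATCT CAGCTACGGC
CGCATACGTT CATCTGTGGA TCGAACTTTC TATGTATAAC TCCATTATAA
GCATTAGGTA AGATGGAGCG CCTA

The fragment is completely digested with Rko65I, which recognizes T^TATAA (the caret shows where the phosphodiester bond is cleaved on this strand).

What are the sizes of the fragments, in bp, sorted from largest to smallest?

65, 60, 29, 20 bp

Rko65I sites (TTATAA) start at positions 60, 80, 145.
Rko65I cuts after the first base of each site, so after positions 60, 80, 145.
Linear molecule, 3 cuts → 4 fragments:
  1–60 → 60 bp
  61–80 → 20 bp
  81–145 → 65 bp
  146–174 → 29 bp
Sorted largest to smallest: 65, 60, 29, 20 bp.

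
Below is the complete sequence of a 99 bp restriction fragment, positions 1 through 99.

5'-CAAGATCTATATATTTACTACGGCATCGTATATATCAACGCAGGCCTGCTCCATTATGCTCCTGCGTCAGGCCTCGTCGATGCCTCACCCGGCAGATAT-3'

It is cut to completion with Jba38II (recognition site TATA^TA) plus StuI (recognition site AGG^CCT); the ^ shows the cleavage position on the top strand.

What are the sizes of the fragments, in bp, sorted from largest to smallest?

Jba38II sites (TATATA) start at positions 8, 29.
Jba38II cuts after base 4 of each site, so after positions 11, 32.
StuI sites (AGGCCT) start at positions 42, 69.
StuI cuts after base 3 of each site, so after positions 44, 71.
Combined cut positions: 11, 32, 44, 71.
Linear molecule, 4 cuts → 5 fragments:
  1–11 → 11 bp
  12–32 → 21 bp
  33–44 → 12 bp
  45–71 → 27 bp
  72–99 → 28 bp
Sorted largest to smallest: 28, 27, 21, 12, 11 bp.

28, 27, 21, 12, 11 bp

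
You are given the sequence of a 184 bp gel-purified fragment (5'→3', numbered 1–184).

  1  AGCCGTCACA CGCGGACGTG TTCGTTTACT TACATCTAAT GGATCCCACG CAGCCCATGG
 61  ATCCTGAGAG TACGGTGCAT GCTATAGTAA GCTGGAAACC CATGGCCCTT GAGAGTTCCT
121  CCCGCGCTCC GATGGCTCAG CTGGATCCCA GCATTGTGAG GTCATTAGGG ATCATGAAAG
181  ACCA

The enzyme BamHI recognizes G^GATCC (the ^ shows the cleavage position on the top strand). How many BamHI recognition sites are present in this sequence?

3

GGATCC occurs starting at positions 41, 59, 143.
BamHI cuts at 3 sites.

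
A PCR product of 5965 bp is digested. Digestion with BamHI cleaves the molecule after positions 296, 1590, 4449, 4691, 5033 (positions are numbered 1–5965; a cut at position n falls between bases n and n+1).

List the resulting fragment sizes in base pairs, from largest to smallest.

Linear molecule, 5 cuts → 6 fragments:
  296 − 0 = 296 bp
  1590 − 296 = 1294 bp
  4449 − 1590 = 2859 bp
  4691 − 4449 = 242 bp
  5033 − 4691 = 342 bp
  5965 − 5033 = 932 bp
Sorted largest to smallest: 2859, 1294, 932, 342, 296, 242 bp.

2859, 1294, 932, 342, 296, 242 bp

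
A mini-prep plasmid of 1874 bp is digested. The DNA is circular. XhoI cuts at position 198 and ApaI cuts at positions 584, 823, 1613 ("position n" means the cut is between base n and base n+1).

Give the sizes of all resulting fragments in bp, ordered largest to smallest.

790, 459, 386, 239 bp

Combined cut positions (sorted): 198, 584, 823, 1613.
Circular molecule, 4 cuts → 4 fragments:
  584 − 198 = 386 bp
  823 − 584 = 239 bp
  1613 − 823 = 790 bp
  wrap: 1874 − 1613 + 198 = 459 bp
Sorted largest to smallest: 790, 459, 386, 239 bp.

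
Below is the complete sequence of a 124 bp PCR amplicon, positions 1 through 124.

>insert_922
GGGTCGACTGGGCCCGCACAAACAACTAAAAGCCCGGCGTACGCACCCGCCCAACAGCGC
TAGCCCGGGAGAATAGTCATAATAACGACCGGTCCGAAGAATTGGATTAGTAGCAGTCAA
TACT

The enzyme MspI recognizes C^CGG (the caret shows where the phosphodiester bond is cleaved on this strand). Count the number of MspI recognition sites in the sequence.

3

CCGG occurs starting at positions 34, 65, 89.
MspI cuts at 3 sites.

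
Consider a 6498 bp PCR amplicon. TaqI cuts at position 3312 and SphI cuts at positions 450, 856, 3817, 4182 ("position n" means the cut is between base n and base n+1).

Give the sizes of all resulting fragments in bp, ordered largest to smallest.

Combined cut positions (sorted): 450, 856, 3312, 3817, 4182.
Linear molecule, 5 cuts → 6 fragments:
  450 − 0 = 450 bp
  856 − 450 = 406 bp
  3312 − 856 = 2456 bp
  3817 − 3312 = 505 bp
  4182 − 3817 = 365 bp
  6498 − 4182 = 2316 bp
Sorted largest to smallest: 2456, 2316, 505, 450, 406, 365 bp.

2456, 2316, 505, 450, 406, 365 bp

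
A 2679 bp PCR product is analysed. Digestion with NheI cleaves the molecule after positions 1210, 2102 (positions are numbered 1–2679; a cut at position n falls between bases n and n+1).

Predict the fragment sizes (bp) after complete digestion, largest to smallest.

1210, 892, 577 bp

Linear molecule, 2 cuts → 3 fragments:
  1210 − 0 = 1210 bp
  2102 − 1210 = 892 bp
  2679 − 2102 = 577 bp
Sorted largest to smallest: 1210, 892, 577 bp.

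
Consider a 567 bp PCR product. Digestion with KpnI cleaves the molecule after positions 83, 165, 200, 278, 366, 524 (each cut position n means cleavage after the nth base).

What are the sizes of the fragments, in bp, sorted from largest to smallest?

158, 88, 83, 82, 78, 43, 35 bp

Linear molecule, 6 cuts → 7 fragments:
  83 − 0 = 83 bp
  165 − 83 = 82 bp
  200 − 165 = 35 bp
  278 − 200 = 78 bp
  366 − 278 = 88 bp
  524 − 366 = 158 bp
  567 − 524 = 43 bp
Sorted largest to smallest: 158, 88, 83, 82, 78, 43, 35 bp.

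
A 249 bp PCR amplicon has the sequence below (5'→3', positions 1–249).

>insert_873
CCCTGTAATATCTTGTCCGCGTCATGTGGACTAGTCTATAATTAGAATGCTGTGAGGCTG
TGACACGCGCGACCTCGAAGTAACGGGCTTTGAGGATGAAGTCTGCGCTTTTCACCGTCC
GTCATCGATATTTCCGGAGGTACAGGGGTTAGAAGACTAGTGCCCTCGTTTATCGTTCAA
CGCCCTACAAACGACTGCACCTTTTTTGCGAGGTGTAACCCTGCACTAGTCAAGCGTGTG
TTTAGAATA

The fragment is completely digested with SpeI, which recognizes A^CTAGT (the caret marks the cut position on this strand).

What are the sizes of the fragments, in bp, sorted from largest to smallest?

SpeI sites (ACTAGT) start at positions 30, 156, 225.
SpeI cuts after the first base of each site, so after positions 30, 156, 225.
Linear molecule, 3 cuts → 4 fragments:
  1–30 → 30 bp
  31–156 → 126 bp
  157–225 → 69 bp
  226–249 → 24 bp
Sorted largest to smallest: 126, 69, 30, 24 bp.

126, 69, 30, 24 bp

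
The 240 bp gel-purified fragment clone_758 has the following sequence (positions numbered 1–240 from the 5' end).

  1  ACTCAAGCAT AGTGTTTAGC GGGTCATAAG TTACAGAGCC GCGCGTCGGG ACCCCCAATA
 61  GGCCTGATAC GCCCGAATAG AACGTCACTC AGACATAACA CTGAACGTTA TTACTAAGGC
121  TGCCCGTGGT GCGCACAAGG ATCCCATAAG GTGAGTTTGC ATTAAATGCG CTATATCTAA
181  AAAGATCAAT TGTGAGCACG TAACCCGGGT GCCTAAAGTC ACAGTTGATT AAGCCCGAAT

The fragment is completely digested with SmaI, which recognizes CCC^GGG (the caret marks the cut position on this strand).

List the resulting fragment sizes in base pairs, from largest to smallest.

The SmaI site (CCCGGG) starts at position 204.
SmaI cuts after base 3 of each site, so after position 206.
Linear molecule, 1 cut → 2 fragments:
  1–206 → 206 bp
  207–240 → 34 bp
Sorted largest to smallest: 206, 34 bp.

206, 34 bp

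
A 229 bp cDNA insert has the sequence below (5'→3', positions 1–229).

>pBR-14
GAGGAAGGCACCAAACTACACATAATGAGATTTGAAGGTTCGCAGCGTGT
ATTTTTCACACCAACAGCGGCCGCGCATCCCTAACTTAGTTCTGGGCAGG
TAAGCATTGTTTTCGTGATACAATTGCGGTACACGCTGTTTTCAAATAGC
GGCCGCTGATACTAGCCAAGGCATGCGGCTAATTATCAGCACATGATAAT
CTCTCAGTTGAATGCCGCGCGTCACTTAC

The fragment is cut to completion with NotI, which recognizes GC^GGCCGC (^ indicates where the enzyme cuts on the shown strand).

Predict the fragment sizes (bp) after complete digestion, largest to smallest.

NotI sites (GCGGCCGC) start at positions 67, 149.
NotI cuts after base 2 of each site, so after positions 68, 150.
Linear molecule, 2 cuts → 3 fragments:
  1–68 → 68 bp
  69–150 → 82 bp
  151–229 → 79 bp
Sorted largest to smallest: 82, 79, 68 bp.

82, 79, 68 bp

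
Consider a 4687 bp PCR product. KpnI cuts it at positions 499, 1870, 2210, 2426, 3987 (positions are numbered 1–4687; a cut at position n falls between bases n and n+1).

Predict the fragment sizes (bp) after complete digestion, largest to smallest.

1561, 1371, 700, 499, 340, 216 bp

Linear molecule, 5 cuts → 6 fragments:
  499 − 0 = 499 bp
  1870 − 499 = 1371 bp
  2210 − 1870 = 340 bp
  2426 − 2210 = 216 bp
  3987 − 2426 = 1561 bp
  4687 − 3987 = 700 bp
Sorted largest to smallest: 1561, 1371, 700, 499, 340, 216 bp.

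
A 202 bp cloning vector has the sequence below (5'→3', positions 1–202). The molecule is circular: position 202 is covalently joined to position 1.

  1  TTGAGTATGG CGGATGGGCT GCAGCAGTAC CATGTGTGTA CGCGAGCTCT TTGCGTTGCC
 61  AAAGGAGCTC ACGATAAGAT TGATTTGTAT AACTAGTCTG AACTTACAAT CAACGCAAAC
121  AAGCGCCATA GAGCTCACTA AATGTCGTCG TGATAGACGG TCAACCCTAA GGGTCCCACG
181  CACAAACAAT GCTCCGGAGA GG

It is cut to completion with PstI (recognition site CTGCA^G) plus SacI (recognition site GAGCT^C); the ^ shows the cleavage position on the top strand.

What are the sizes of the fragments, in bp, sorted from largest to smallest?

The PstI site (CTGCAG) starts at position 19.
PstI cuts after base 5 of each site (before the last base), so after position 23.
SacI sites (GAGCTC) start at positions 44, 65, 131.
SacI cuts after base 5 of each site (before the last base), so after positions 48, 69, 135.
Combined cut positions: 23, 48, 69, 135.
Circular molecule, 4 cuts → 4 fragments:
  24–48 → 25 bp
  49–69 → 21 bp
  70–135 → 66 bp
  136–202 then 1–23 → 67 + 23 = 90 bp
Sorted largest to smallest: 90, 66, 25, 21 bp.

90, 66, 25, 21 bp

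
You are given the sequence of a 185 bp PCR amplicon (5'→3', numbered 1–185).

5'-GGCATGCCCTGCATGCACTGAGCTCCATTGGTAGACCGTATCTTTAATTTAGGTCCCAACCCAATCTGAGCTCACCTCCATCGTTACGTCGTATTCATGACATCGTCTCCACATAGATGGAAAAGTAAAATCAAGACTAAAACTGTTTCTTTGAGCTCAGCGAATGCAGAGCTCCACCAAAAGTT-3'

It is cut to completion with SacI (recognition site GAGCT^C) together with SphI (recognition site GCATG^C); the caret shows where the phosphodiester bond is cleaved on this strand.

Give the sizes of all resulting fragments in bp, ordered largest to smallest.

SacI sites (GAGCTC) start at positions 20, 68, 153, 169.
SacI cuts after base 5 of each site (before the last base), so after positions 24, 72, 157, 173.
SphI sites (GCATGC) start at positions 2, 11.
SphI cuts after base 5 of each site (before the last base), so after positions 6, 15.
Combined cut positions: 6, 15, 24, 72, 157, 173.
Linear molecule, 6 cuts → 7 fragments:
  1–6 → 6 bp
  7–15 → 9 bp
  16–24 → 9 bp
  25–72 → 48 bp
  73–157 → 85 bp
  158–173 → 16 bp
  174–185 → 12 bp
Sorted largest to smallest: 85, 48, 16, 12, 9, 9, 6 bp.

85, 48, 16, 12, 9, 9, 6 bp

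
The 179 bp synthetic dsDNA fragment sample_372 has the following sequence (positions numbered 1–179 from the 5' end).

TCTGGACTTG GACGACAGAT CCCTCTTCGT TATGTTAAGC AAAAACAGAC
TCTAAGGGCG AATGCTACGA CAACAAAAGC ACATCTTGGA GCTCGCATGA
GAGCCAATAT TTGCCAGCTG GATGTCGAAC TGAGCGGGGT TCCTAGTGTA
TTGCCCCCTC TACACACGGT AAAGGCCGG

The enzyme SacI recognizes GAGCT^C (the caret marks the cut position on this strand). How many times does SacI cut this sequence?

1

GAGCTC occurs starting at position 89.
SacI cuts at 1 site.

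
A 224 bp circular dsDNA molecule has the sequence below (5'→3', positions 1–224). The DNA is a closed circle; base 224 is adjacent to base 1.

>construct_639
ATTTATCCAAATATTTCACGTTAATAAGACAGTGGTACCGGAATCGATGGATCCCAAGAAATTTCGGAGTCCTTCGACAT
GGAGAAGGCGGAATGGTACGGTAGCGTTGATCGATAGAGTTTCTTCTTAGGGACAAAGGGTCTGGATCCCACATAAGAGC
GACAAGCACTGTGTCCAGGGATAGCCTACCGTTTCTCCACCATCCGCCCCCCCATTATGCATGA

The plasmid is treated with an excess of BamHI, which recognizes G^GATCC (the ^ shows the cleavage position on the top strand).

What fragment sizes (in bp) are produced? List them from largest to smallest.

129, 95 bp

BamHI sites (GGATCC) start at positions 49, 144.
BamHI cuts after the first base of each site, so after positions 49, 144.
Circular molecule, 2 cuts → 2 fragments:
  50–144 → 95 bp
  145–224 then 1–49 → 80 + 49 = 129 bp
Sorted largest to smallest: 129, 95 bp.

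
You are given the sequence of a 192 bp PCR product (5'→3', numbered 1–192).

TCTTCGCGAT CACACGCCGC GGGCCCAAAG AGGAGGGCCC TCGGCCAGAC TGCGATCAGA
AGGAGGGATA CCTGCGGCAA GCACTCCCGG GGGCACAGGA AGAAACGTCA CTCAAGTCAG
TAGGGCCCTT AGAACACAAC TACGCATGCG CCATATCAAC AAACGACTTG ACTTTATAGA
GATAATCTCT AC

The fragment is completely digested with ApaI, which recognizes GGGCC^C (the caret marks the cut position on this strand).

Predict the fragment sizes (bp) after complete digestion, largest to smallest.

ApaI sites (GGGCCC) start at positions 21, 35, 123.
ApaI cuts after base 5 of each site (before the last base), so after positions 25, 39, 127.
Linear molecule, 3 cuts → 4 fragments:
  1–25 → 25 bp
  26–39 → 14 bp
  40–127 → 88 bp
  128–192 → 65 bp
Sorted largest to smallest: 88, 65, 25, 14 bp.

88, 65, 25, 14 bp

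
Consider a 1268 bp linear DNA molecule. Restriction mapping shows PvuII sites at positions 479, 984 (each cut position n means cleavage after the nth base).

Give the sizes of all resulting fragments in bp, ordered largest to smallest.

Linear molecule, 2 cuts → 3 fragments:
  479 − 0 = 479 bp
  984 − 479 = 505 bp
  1268 − 984 = 284 bp
Sorted largest to smallest: 505, 479, 284 bp.

505, 479, 284 bp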